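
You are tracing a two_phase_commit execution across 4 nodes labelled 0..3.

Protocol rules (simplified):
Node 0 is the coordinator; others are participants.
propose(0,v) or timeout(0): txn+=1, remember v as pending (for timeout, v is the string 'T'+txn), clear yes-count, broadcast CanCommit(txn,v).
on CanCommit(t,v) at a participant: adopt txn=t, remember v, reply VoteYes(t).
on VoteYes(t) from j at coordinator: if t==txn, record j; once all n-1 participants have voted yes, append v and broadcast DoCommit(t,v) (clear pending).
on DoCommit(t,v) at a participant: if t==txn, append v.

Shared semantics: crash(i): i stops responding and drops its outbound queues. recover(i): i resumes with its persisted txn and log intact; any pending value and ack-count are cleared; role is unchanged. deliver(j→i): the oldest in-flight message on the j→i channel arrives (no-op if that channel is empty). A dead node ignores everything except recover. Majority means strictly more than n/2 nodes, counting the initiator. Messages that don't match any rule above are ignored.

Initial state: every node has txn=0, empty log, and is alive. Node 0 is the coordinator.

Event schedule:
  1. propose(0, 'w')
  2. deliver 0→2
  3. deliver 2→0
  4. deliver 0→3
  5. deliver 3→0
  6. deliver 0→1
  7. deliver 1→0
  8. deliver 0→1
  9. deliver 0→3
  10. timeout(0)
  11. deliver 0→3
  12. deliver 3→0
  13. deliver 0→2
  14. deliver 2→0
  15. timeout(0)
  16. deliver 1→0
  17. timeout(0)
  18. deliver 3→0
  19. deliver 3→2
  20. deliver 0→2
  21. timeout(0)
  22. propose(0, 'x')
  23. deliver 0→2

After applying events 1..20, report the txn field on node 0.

4

e1 propose(0,'w'): 0[coor,t=1,-]
e2 deliver 0→2: 2[part,t=1,-]
e3 deliver 2→0: ·
e4 deliver 0→3: 3[part,t=1,-]
e5 deliver 3→0: ·
e6 deliver 0→1: 1[part,t=1,-]
e7 deliver 1→0: 0[coor,t=1,w]
e8 deliver 0→1: 1[part,t=1,w]
e9 deliver 0→3: 3[part,t=1,w]
e10 timeout(0): 0[coor,t=2,w]
e11 deliver 0→3: 3[part,t=2,w]
e12 deliver 3→0: ·
e13 deliver 0→2: 2[part,t=1,w]
e14 deliver 2→0: ·
e15 timeout(0): 0[coor,t=3,w]
e16 deliver 1→0: ·
e17 timeout(0): 0[coor,t=4,w]
e18 deliver 3→0: ·
e19 deliver 3→2: ·
e20 deliver 0→2: 2[part,t=2,w]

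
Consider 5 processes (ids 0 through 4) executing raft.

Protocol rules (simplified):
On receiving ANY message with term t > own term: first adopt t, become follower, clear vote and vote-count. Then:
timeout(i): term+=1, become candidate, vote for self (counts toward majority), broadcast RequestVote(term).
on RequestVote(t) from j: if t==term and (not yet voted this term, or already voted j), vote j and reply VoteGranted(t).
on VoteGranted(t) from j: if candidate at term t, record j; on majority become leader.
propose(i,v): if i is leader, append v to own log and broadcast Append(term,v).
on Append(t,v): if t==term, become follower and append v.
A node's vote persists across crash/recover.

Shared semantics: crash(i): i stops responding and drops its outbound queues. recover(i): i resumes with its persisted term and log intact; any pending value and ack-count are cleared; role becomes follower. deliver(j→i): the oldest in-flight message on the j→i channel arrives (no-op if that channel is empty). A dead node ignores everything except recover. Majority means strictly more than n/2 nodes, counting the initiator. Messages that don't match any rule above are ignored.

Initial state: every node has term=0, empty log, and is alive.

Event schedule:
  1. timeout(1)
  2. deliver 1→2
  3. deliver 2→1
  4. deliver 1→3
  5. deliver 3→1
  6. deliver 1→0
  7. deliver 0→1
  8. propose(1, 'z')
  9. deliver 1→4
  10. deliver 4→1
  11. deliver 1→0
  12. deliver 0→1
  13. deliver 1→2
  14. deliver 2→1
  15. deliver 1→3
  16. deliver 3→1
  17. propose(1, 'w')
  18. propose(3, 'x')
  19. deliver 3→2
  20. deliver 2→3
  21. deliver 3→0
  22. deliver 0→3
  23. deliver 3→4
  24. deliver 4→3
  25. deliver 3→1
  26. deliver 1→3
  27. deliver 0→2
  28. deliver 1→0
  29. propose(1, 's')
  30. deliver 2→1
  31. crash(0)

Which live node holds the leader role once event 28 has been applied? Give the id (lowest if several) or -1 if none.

1

[1] timeout(1) → N1(cand t1 [-])
[2] deliver 1→2 → N2(foll t1 [-])
[3] deliver 2→1 → ∅
[4] deliver 1→3 → N3(foll t1 [-])
[5] deliver 3→1 → N1(lead t1 [-])
[6] deliver 1→0 → N0(foll t1 [-])
[7] deliver 0→1 → ∅
[8] propose(1,'z') → N1(lead t1 [z])
[9] deliver 1→4 → N4(foll t1 [-])
[10] deliver 4→1 → ∅
[11] deliver 1→0 → N0(foll t1 [z])
[12] deliver 0→1 → ∅
[13] deliver 1→2 → N2(foll t1 [z])
[14] deliver 2→1 → ∅
[15] deliver 1→3 → N3(foll t1 [z])
[16] deliver 3→1 → ∅
[17] propose(1,'w') → N1(lead t1 [z,w])
[18] propose(3,'x') → ∅
[19] deliver 3→2 → ∅
[20] deliver 2→3 → ∅
[21] deliver 3→0 → ∅
[22] deliver 0→3 → ∅
[23] deliver 3→4 → ∅
[24] deliver 4→3 → ∅
[25] deliver 3→1 → ∅
[26] deliver 1→3 → N3(foll t1 [z,w])
[27] deliver 0→2 → ∅
[28] deliver 1→0 → N0(foll t1 [z,w])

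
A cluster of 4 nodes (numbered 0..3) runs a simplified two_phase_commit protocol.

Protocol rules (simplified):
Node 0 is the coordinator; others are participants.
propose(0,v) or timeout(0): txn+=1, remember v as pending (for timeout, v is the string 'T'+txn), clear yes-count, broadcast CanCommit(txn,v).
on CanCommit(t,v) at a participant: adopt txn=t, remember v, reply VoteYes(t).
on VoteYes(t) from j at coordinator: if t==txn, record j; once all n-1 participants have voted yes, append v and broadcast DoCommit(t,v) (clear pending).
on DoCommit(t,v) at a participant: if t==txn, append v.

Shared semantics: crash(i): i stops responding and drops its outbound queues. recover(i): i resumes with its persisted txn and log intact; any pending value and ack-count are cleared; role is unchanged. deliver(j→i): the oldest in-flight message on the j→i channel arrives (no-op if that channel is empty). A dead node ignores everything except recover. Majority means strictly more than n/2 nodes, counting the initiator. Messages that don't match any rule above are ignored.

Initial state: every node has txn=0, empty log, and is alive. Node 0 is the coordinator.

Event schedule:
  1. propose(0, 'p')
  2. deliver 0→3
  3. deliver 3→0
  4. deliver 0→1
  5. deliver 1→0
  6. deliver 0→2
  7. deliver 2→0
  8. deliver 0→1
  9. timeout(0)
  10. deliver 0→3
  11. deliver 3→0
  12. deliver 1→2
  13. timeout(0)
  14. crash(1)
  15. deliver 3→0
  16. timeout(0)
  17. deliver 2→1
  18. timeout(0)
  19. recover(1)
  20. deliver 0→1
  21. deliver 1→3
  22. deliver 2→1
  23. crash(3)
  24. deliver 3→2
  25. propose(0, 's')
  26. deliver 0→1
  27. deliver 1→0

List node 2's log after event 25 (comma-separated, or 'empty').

step 1 propose(0,'p'): 0={coor,t=1,log=-}
step 2 deliver 0→3: 3={part,t=1,log=-}
step 3 deliver 3→0: —
step 4 deliver 0→1: 1={part,t=1,log=-}
step 5 deliver 1→0: —
step 6 deliver 0→2: 2={part,t=1,log=-}
step 7 deliver 2→0: 0={coor,t=1,log=p}
step 8 deliver 0→1: 1={part,t=1,log=p}
step 9 timeout(0): 0={coor,t=2,log=p}
step 10 deliver 0→3: 3={part,t=1,log=p}
step 11 deliver 3→0: —
step 12 deliver 1→2: —
step 13 timeout(0): 0={coor,t=3,log=p}
step 14 crash(1): 1={✗part,t=1,log=p}
step 15 deliver 3→0: —
step 16 timeout(0): 0={coor,t=4,log=p}
step 17 deliver 2→1: —
step 18 timeout(0): 0={coor,t=5,log=p}
step 19 recover(1): 1={part,t=1,log=p}
step 20 deliver 0→1: 1={part,t=2,log=p}
step 21 deliver 1→3: —
step 22 deliver 2→1: —
step 23 crash(3): 3={✗part,t=1,log=p}
step 24 deliver 3→2: —
step 25 propose(0,'s'): 0={coor,t=6,log=p}

empty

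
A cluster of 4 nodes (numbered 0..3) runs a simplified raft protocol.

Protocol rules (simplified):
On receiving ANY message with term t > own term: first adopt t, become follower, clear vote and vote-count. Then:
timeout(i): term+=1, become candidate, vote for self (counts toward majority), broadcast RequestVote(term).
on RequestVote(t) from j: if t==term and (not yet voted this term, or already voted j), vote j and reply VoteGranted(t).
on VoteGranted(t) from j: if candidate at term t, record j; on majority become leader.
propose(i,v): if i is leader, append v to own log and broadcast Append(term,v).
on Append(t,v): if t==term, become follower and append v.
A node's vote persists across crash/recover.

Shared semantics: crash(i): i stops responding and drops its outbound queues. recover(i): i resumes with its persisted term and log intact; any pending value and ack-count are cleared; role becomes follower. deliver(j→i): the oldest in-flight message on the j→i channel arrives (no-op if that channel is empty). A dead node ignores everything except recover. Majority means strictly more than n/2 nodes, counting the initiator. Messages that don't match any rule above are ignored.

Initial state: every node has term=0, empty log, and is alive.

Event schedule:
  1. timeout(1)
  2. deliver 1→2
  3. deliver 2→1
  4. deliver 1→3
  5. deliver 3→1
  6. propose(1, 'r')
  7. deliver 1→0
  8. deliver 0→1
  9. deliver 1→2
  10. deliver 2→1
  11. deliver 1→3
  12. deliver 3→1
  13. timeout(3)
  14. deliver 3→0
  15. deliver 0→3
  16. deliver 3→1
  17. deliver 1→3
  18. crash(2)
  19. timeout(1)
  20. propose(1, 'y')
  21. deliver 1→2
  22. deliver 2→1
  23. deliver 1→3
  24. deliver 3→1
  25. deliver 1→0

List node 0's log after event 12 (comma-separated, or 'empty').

after 1 — timeout(1): n1:cand/t1/[-]
after 2 — deliver 1→2: n2:foll/t1/[-]
after 3 — deliver 2→1: ·
after 4 — deliver 1→3: n3:foll/t1/[-]
after 5 — deliver 3→1: n1:lead/t1/[-]
after 6 — propose(1,'r'): n1:lead/t1/[r]
after 7 — deliver 1→0: n0:foll/t1/[-]
after 8 — deliver 0→1: ·
after 9 — deliver 1→2: n2:foll/t1/[r]
after 10 — deliver 2→1: ·
after 11 — deliver 1→3: n3:foll/t1/[r]
after 12 — deliver 3→1: ·

empty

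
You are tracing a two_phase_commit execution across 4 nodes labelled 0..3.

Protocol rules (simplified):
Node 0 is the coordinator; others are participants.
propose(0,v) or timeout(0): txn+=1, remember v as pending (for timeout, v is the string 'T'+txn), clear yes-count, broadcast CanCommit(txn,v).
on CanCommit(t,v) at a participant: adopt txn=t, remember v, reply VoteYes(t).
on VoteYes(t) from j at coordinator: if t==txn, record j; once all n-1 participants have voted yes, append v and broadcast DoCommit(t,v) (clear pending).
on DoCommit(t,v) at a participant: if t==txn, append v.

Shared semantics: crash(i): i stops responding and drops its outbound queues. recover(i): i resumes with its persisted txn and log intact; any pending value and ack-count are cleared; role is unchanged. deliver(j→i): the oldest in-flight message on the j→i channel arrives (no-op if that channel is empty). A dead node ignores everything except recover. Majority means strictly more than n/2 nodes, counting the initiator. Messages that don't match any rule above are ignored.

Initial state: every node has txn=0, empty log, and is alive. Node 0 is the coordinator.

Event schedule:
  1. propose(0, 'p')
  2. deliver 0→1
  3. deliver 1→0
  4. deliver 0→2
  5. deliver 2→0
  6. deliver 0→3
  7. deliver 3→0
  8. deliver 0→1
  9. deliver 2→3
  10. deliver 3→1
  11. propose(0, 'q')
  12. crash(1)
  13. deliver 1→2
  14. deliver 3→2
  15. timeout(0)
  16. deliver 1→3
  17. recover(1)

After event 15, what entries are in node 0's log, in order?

p

[1] propose(0,'p') → N0(coor t1 [-])
[2] deliver 0→1 → N1(part t1 [-])
[3] deliver 1→0 → ∅
[4] deliver 0→2 → N2(part t1 [-])
[5] deliver 2→0 → ∅
[6] deliver 0→3 → N3(part t1 [-])
[7] deliver 3→0 → N0(coor t1 [p])
[8] deliver 0→1 → N1(part t1 [p])
[9] deliver 2→3 → ∅
[10] deliver 3→1 → ∅
[11] propose(0,'q') → N0(coor t2 [p])
[12] crash(1) → N1(✗part t1 [p])
[13] deliver 1→2 → ∅
[14] deliver 3→2 → ∅
[15] timeout(0) → N0(coor t3 [p])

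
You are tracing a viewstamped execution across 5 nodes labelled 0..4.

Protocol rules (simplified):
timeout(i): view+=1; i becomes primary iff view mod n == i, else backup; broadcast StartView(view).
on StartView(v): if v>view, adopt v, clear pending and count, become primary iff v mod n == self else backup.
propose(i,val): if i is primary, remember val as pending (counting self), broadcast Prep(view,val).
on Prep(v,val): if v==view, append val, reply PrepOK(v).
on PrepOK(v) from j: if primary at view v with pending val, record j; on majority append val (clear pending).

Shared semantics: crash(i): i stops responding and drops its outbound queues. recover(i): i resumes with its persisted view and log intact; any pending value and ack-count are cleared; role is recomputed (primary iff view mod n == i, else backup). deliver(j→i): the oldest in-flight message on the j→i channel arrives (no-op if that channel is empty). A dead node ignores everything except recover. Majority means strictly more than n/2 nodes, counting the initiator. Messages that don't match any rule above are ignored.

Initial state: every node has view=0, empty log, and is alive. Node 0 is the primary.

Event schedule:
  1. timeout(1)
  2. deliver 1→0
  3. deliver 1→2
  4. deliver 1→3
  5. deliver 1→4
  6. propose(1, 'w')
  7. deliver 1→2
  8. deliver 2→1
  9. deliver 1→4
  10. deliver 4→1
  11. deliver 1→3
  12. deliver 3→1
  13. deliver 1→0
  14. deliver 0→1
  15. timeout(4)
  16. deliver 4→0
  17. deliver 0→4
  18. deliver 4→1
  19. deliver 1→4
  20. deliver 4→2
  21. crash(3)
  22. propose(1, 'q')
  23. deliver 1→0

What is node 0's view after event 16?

2

1. timeout(1):  <1:prim v1 ->
2. deliver 1→0:  <0:back v1 ->
3. deliver 1→2:  <2:back v1 ->
4. deliver 1→3:  <3:back v1 ->
5. deliver 1→4:  <4:back v1 ->
6. propose(1,'w'):  nop
7. deliver 1→2:  <2:back v1 w>
8. deliver 2→1:  nop
9. deliver 1→4:  <4:back v1 w>
10. deliver 4→1:  <1:prim v1 w>
11. deliver 1→3:  <3:back v1 w>
12. deliver 3→1:  nop
13. deliver 1→0:  <0:back v1 w>
14. deliver 0→1:  nop
15. timeout(4):  <4:back v2 w>
16. deliver 4→0:  <0:back v2 w>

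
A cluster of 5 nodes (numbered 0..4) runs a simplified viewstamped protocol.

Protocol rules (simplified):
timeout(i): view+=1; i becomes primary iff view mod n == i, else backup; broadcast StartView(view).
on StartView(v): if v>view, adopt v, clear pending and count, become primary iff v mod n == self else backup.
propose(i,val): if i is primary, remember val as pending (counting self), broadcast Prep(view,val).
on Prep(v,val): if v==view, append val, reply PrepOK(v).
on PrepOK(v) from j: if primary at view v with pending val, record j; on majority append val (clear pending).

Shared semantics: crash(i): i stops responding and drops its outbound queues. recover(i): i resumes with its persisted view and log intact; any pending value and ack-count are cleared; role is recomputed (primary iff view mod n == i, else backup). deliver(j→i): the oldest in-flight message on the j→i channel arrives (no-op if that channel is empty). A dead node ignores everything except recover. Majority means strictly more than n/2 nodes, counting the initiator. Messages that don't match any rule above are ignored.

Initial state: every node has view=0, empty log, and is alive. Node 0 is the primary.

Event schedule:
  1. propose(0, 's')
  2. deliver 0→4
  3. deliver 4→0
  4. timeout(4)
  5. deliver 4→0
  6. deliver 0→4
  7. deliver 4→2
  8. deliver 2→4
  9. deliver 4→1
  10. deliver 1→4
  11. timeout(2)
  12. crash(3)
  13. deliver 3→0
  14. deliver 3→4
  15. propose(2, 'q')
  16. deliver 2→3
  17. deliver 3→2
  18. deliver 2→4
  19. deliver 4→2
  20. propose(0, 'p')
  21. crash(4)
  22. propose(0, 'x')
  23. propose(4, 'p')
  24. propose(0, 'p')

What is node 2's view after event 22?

step 1 propose(0,'s'): —
step 2 deliver 0→4: 4={back,v=0,log=s}
step 3 deliver 4→0: —
step 4 timeout(4): 4={back,v=1,log=s}
step 5 deliver 4→0: 0={back,v=1,log=-}
step 6 deliver 0→4: —
step 7 deliver 4→2: 2={back,v=1,log=-}
step 8 deliver 2→4: —
step 9 deliver 4→1: 1={prim,v=1,log=-}
step 10 deliver 1→4: —
step 11 timeout(2): 2={prim,v=2,log=-}
step 12 crash(3): 3={✗back,v=0,log=-}
step 13 deliver 3→0: —
step 14 deliver 3→4: —
step 15 propose(2,'q'): —
step 16 deliver 2→3: —
step 17 deliver 3→2: —
step 18 deliver 2→4: 4={back,v=2,log=s}
step 19 deliver 4→2: —
step 20 propose(0,'p'): —
step 21 crash(4): 4={✗back,v=2,log=s}
step 22 propose(0,'x'): —

2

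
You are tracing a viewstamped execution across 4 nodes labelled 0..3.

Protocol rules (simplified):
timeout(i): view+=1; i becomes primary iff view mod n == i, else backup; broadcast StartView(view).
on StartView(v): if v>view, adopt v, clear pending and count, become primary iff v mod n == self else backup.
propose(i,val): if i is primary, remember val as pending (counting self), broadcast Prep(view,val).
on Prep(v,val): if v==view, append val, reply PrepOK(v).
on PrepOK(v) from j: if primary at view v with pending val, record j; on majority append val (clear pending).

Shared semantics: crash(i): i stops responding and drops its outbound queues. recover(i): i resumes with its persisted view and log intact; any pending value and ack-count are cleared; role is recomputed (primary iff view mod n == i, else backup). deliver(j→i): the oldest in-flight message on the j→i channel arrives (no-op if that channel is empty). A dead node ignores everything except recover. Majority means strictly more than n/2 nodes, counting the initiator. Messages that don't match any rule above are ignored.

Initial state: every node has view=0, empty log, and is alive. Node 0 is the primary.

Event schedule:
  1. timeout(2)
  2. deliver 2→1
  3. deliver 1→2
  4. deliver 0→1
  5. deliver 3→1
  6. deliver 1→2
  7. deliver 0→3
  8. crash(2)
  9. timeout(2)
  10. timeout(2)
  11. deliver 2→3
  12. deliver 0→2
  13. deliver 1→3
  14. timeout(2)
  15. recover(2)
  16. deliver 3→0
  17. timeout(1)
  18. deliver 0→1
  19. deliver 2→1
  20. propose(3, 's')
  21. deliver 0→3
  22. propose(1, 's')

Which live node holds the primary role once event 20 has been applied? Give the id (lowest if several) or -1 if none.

[1] timeout(2) → N2(back v1 [-])
[2] deliver 2→1 → N1(prim v1 [-])
[3] deliver 1→2 → ∅
[4] deliver 0→1 → ∅
[5] deliver 3→1 → ∅
[6] deliver 1→2 → ∅
[7] deliver 0→3 → ∅
[8] crash(2) → N2(✗back v1 [-])
[9] timeout(2) → ∅
[10] timeout(2) → ∅
[11] deliver 2→3 → ∅
[12] deliver 0→2 → ∅
[13] deliver 1→3 → ∅
[14] timeout(2) → ∅
[15] recover(2) → N2(back v1 [-])
[16] deliver 3→0 → ∅
[17] timeout(1) → N1(back v2 [-])
[18] deliver 0→1 → ∅
[19] deliver 2→1 → ∅
[20] propose(3,'s') → ∅

0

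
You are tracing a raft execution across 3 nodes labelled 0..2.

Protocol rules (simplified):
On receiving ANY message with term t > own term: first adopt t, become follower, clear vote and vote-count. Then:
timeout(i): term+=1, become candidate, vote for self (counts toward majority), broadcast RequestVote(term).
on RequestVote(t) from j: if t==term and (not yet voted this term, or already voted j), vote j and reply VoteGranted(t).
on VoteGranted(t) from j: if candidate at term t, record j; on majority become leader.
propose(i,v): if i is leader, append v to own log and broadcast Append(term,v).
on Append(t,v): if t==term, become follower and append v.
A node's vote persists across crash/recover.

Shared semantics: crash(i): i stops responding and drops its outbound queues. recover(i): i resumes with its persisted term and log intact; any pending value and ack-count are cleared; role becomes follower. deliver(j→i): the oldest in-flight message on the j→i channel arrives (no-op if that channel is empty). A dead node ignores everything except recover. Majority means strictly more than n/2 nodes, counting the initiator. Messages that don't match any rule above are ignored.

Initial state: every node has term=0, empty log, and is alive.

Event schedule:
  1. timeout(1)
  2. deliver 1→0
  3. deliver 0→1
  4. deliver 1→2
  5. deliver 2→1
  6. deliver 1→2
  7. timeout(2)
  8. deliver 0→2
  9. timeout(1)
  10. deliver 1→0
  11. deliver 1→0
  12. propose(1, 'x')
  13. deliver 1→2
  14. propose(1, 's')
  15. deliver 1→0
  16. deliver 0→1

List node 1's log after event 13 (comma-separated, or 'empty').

step 1 timeout(1): 1={cand,t=1,log=-}
step 2 deliver 1→0: 0={foll,t=1,log=-}
step 3 deliver 0→1: 1={lead,t=1,log=-}
step 4 deliver 1→2: 2={foll,t=1,log=-}
step 5 deliver 2→1: —
step 6 deliver 1→2: —
step 7 timeout(2): 2={cand,t=2,log=-}
step 8 deliver 0→2: —
step 9 timeout(1): 1={cand,t=2,log=-}
step 10 deliver 1→0: 0={foll,t=2,log=-}
step 11 deliver 1→0: —
step 12 propose(1,'x'): —
step 13 deliver 1→2: —

empty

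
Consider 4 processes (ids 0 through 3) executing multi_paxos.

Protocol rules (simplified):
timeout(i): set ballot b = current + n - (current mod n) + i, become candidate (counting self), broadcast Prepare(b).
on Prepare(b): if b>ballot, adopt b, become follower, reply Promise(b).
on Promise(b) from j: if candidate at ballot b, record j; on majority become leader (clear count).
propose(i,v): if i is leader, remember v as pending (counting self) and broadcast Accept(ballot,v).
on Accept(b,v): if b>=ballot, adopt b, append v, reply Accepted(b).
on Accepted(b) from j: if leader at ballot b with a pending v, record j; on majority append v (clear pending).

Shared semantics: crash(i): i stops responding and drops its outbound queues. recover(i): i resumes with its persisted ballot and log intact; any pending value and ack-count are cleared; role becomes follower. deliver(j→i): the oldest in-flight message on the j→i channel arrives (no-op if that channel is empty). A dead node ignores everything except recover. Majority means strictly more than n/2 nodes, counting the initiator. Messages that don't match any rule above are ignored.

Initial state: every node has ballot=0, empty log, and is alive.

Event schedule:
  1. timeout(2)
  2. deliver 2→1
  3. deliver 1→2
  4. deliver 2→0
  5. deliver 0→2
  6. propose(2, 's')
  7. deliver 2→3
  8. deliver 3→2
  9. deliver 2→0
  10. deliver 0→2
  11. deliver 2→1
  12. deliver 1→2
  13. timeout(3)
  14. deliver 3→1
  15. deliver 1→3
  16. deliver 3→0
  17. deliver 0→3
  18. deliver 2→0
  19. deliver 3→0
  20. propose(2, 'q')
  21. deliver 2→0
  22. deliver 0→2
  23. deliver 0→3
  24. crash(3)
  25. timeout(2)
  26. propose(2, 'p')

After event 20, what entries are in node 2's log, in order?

e1 timeout(2): 2[cand,b=6,-]
e2 deliver 2→1: 1[foll,b=6,-]
e3 deliver 1→2: ·
e4 deliver 2→0: 0[foll,b=6,-]
e5 deliver 0→2: 2[lead,b=6,-]
e6 propose(2,'s'): ·
e7 deliver 2→3: 3[foll,b=6,-]
e8 deliver 3→2: ·
e9 deliver 2→0: 0[foll,b=6,s]
e10 deliver 0→2: ·
e11 deliver 2→1: 1[foll,b=6,s]
e12 deliver 1→2: 2[lead,b=6,s]
e13 timeout(3): 3[cand,b=11,-]
e14 deliver 3→1: 1[foll,b=11,s]
e15 deliver 1→3: ·
e16 deliver 3→0: 0[foll,b=11,s]
e17 deliver 0→3: 3[lead,b=11,-]
e18 deliver 2→0: ·
e19 deliver 3→0: ·
e20 propose(2,'q'): ·

s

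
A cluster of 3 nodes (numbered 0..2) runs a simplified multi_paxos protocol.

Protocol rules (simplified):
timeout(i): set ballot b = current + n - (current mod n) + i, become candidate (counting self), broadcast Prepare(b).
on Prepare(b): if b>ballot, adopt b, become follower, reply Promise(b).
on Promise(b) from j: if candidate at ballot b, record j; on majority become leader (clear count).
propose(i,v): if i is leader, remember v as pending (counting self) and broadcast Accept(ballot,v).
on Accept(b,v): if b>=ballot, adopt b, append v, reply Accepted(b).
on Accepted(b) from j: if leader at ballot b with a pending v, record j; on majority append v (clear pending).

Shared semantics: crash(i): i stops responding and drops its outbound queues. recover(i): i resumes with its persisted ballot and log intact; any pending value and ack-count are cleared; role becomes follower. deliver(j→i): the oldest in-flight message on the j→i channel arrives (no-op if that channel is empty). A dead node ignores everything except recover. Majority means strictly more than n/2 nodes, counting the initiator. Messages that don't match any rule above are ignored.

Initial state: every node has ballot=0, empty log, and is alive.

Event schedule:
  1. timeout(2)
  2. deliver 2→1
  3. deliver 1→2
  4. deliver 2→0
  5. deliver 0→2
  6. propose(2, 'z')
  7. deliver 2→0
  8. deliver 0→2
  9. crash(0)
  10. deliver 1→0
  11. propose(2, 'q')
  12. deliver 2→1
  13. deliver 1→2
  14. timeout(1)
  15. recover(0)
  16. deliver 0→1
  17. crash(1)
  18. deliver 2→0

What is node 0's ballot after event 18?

[1] timeout(2) → N2(cand b5 [-])
[2] deliver 2→1 → N1(foll b5 [-])
[3] deliver 1→2 → N2(lead b5 [-])
[4] deliver 2→0 → N0(foll b5 [-])
[5] deliver 0→2 → ∅
[6] propose(2,'z') → ∅
[7] deliver 2→0 → N0(foll b5 [z])
[8] deliver 0→2 → N2(lead b5 [z])
[9] crash(0) → N0(✗foll b5 [z])
[10] deliver 1→0 → ∅
[11] propose(2,'q') → ∅
[12] deliver 2→1 → N1(foll b5 [z])
[13] deliver 1→2 → N2(lead b5 [z,q])
[14] timeout(1) → N1(cand b7 [z])
[15] recover(0) → N0(foll b5 [z])
[16] deliver 0→1 → ∅
[17] crash(1) → N1(✗cand b7 [z])
[18] deliver 2→0 → N0(foll b5 [z,q])

5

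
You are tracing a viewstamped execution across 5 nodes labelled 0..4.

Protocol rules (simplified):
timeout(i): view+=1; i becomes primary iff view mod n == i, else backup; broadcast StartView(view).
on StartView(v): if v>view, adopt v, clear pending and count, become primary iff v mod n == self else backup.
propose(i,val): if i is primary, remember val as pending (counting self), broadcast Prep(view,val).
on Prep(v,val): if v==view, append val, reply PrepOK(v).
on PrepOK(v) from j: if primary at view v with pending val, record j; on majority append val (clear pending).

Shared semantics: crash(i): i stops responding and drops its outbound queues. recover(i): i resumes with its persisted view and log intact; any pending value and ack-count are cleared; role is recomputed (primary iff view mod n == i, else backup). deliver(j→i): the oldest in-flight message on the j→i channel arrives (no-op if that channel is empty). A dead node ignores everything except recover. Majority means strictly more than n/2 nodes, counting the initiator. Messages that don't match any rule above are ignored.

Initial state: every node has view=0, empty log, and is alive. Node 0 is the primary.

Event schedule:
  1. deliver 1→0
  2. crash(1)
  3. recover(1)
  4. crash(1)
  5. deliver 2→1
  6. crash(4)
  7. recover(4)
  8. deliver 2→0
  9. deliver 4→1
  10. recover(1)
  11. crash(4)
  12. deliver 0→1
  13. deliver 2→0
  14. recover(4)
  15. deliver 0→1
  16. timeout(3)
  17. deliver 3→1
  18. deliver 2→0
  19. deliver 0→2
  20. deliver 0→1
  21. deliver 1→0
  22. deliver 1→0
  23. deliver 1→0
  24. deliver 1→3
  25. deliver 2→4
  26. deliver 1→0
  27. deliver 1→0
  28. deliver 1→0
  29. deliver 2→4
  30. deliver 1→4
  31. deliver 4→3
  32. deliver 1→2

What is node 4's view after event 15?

e1 deliver 1→0: ·
e2 crash(1): 1[✗back,v=0,-]
e3 recover(1): 1[back,v=0,-]
e4 crash(1): 1[✗back,v=0,-]
e5 deliver 2→1: ·
e6 crash(4): 4[✗back,v=0,-]
e7 recover(4): 4[back,v=0,-]
e8 deliver 2→0: ·
e9 deliver 4→1: ·
e10 recover(1): 1[back,v=0,-]
e11 crash(4): 4[✗back,v=0,-]
e12 deliver 0→1: ·
e13 deliver 2→0: ·
e14 recover(4): 4[back,v=0,-]
e15 deliver 0→1: ·

0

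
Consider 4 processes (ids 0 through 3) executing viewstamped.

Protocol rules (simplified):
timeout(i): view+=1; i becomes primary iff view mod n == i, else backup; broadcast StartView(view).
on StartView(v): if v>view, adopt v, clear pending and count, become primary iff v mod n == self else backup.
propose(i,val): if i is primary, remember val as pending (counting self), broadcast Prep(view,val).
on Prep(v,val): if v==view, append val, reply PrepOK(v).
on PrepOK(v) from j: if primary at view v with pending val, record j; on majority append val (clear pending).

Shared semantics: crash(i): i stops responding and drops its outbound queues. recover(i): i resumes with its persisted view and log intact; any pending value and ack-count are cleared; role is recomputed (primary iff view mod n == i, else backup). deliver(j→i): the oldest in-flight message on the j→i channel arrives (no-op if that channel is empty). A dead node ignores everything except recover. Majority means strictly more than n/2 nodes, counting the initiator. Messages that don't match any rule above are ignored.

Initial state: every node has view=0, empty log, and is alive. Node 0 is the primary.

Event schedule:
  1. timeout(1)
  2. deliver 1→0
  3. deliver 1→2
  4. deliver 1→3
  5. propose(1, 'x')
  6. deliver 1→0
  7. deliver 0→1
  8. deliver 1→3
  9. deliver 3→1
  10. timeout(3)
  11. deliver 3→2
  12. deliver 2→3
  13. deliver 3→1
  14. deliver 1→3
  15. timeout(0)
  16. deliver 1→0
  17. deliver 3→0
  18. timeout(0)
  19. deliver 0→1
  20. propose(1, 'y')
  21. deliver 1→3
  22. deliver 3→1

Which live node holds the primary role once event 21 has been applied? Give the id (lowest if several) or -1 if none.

2

e1 timeout(1): 1[prim,v=1,-]
e2 deliver 1→0: 0[back,v=1,-]
e3 deliver 1→2: 2[back,v=1,-]
e4 deliver 1→3: 3[back,v=1,-]
e5 propose(1,'x'): ·
e6 deliver 1→0: 0[back,v=1,x]
e7 deliver 0→1: ·
e8 deliver 1→3: 3[back,v=1,x]
e9 deliver 3→1: 1[prim,v=1,x]
e10 timeout(3): 3[back,v=2,x]
e11 deliver 3→2: 2[prim,v=2,-]
e12 deliver 2→3: ·
e13 deliver 3→1: 1[back,v=2,x]
e14 deliver 1→3: ·
e15 timeout(0): 0[back,v=2,x]
e16 deliver 1→0: ·
e17 deliver 3→0: ·
e18 timeout(0): 0[back,v=3,x]
e19 deliver 0→1: ·
e20 propose(1,'y'): ·
e21 deliver 1→3: ·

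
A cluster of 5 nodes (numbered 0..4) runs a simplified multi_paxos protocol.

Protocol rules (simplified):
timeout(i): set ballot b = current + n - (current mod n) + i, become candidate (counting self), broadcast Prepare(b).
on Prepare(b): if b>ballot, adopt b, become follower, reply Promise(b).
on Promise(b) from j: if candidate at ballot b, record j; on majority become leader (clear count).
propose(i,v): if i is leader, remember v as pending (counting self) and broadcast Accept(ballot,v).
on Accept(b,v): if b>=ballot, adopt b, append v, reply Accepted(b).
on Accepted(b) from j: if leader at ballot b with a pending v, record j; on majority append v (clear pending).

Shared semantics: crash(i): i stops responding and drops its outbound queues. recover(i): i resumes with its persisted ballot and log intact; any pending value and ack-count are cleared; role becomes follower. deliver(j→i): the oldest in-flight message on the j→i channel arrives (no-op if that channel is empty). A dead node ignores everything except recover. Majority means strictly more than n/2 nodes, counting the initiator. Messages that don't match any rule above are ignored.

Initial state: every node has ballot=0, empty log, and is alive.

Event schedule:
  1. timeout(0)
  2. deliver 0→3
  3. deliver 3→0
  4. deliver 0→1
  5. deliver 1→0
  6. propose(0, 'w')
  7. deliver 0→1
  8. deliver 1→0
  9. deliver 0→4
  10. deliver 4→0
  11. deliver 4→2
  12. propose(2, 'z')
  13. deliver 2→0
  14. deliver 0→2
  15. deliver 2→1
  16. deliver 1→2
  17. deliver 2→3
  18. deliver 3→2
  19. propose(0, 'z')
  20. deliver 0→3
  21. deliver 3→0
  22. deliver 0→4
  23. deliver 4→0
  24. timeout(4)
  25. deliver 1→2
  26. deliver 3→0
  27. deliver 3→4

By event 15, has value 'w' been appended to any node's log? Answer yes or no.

1. timeout(0):  <0:cand b5 ->
2. deliver 0→3:  <3:foll b5 ->
3. deliver 3→0:  nop
4. deliver 0→1:  <1:foll b5 ->
5. deliver 1→0:  <0:lead b5 ->
6. propose(0,'w'):  nop
7. deliver 0→1:  <1:foll b5 w>
8. deliver 1→0:  nop
9. deliver 0→4:  <4:foll b5 ->
10. deliver 4→0:  nop
11. deliver 4→2:  nop
12. propose(2,'z'):  nop
13. deliver 2→0:  nop
14. deliver 0→2:  <2:foll b5 ->
15. deliver 2→1:  nop

yes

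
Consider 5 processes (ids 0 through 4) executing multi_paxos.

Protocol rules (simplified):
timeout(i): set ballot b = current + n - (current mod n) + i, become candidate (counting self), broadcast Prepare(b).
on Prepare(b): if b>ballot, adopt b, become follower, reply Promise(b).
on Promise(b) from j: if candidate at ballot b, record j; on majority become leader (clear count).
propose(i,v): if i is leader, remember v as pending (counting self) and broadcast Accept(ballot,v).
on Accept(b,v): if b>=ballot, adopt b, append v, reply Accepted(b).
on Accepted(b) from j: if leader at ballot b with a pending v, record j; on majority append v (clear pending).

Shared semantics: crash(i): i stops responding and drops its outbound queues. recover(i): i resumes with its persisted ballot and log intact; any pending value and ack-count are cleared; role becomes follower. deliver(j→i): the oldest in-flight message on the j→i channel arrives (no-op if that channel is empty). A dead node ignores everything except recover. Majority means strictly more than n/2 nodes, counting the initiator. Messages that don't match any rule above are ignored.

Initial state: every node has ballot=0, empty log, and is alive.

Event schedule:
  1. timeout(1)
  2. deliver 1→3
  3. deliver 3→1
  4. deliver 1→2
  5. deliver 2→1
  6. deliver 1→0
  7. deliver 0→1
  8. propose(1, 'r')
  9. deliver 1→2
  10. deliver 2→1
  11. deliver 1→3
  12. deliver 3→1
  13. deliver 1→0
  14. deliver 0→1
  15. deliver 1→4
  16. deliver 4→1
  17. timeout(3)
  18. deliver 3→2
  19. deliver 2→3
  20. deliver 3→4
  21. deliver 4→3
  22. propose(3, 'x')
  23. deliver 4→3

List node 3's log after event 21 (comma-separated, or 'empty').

r

1. timeout(1):  <1:cand b6 ->
2. deliver 1→3:  <3:foll b6 ->
3. deliver 3→1:  nop
4. deliver 1→2:  <2:foll b6 ->
5. deliver 2→1:  <1:lead b6 ->
6. deliver 1→0:  <0:foll b6 ->
7. deliver 0→1:  nop
8. propose(1,'r'):  nop
9. deliver 1→2:  <2:foll b6 r>
10. deliver 2→1:  nop
11. deliver 1→3:  <3:foll b6 r>
12. deliver 3→1:  <1:lead b6 r>
13. deliver 1→0:  <0:foll b6 r>
14. deliver 0→1:  nop
15. deliver 1→4:  <4:foll b6 ->
16. deliver 4→1:  nop
17. timeout(3):  <3:cand b13 r>
18. deliver 3→2:  <2:foll b13 r>
19. deliver 2→3:  nop
20. deliver 3→4:  <4:foll b13 ->
21. deliver 4→3:  <3:lead b13 r>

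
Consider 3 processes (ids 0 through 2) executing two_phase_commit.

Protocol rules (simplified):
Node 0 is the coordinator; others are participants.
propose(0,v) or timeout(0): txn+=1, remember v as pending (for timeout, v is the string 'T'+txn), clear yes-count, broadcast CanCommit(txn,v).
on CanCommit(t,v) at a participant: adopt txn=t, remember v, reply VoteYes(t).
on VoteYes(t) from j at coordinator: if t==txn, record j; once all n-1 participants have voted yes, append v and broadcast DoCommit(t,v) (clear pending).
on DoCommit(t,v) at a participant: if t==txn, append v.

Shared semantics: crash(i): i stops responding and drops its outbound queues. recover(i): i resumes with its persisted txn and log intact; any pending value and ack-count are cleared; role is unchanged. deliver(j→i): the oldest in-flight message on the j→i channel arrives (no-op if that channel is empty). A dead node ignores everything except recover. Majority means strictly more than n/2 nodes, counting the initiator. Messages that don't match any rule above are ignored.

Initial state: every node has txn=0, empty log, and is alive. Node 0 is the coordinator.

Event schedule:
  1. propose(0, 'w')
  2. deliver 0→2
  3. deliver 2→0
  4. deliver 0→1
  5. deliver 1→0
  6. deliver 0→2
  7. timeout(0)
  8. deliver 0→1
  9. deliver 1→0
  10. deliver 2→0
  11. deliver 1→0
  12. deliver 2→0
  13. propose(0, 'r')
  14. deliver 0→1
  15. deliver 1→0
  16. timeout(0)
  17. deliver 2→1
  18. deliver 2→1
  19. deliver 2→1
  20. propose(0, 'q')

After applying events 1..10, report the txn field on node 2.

after 1 — propose(0,'w'): n0:coor/t1/[-]
after 2 — deliver 0→2: n2:part/t1/[-]
after 3 — deliver 2→0: ·
after 4 — deliver 0→1: n1:part/t1/[-]
after 5 — deliver 1→0: n0:coor/t1/[w]
after 6 — deliver 0→2: n2:part/t1/[w]
after 7 — timeout(0): n0:coor/t2/[w]
after 8 — deliver 0→1: n1:part/t1/[w]
after 9 — deliver 1→0: ·
after 10 — deliver 2→0: ·

1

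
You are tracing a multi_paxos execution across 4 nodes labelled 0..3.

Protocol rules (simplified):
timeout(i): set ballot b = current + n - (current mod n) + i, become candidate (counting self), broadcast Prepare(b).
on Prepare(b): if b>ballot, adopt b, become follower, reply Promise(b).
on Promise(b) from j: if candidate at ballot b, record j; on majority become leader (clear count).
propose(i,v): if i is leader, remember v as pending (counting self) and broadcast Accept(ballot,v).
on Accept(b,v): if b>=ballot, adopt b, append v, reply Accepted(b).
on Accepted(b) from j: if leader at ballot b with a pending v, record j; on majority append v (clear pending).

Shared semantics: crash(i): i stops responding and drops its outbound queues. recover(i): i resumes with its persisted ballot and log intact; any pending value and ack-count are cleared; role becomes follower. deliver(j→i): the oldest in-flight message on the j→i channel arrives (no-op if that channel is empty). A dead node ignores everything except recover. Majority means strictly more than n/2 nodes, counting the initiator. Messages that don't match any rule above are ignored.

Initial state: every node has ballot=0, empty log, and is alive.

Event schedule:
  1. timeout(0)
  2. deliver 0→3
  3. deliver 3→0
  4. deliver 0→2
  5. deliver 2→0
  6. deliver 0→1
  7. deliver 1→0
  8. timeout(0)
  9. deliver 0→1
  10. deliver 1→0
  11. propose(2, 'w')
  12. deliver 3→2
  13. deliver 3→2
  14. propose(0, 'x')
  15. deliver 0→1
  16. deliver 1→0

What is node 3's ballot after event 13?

step 1 timeout(0): 0={cand,b=4,log=-}
step 2 deliver 0→3: 3={foll,b=4,log=-}
step 3 deliver 3→0: —
step 4 deliver 0→2: 2={foll,b=4,log=-}
step 5 deliver 2→0: 0={lead,b=4,log=-}
step 6 deliver 0→1: 1={foll,b=4,log=-}
step 7 deliver 1→0: —
step 8 timeout(0): 0={cand,b=8,log=-}
step 9 deliver 0→1: 1={foll,b=8,log=-}
step 10 deliver 1→0: —
step 11 propose(2,'w'): —
step 12 deliver 3→2: —
step 13 deliver 3→2: —

4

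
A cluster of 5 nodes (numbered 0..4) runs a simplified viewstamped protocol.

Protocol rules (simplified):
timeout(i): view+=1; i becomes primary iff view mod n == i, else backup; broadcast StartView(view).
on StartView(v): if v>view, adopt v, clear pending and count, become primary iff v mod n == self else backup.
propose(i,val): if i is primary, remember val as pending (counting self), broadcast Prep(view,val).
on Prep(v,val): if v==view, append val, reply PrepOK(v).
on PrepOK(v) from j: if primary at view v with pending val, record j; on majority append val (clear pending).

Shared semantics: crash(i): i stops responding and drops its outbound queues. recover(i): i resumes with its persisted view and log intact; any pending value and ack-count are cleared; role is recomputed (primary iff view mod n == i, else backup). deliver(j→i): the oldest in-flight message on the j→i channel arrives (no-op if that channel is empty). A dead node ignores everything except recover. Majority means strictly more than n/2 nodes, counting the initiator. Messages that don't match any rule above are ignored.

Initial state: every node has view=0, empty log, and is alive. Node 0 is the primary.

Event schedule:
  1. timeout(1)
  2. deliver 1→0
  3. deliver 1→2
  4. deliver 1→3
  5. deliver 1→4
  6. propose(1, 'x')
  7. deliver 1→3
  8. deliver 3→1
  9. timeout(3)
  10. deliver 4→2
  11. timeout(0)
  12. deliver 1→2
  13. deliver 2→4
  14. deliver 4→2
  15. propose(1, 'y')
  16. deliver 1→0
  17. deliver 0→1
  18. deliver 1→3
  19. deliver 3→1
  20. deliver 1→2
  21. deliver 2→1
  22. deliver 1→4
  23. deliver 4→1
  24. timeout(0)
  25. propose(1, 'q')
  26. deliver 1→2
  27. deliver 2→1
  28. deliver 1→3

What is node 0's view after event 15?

1. timeout(1):  <1:prim v1 ->
2. deliver 1→0:  <0:back v1 ->
3. deliver 1→2:  <2:back v1 ->
4. deliver 1→3:  <3:back v1 ->
5. deliver 1→4:  <4:back v1 ->
6. propose(1,'x'):  nop
7. deliver 1→3:  <3:back v1 x>
8. deliver 3→1:  nop
9. timeout(3):  <3:back v2 x>
10. deliver 4→2:  nop
11. timeout(0):  <0:back v2 ->
12. deliver 1→2:  <2:back v1 x>
13. deliver 2→4:  nop
14. deliver 4→2:  nop
15. propose(1,'y'):  nop

2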